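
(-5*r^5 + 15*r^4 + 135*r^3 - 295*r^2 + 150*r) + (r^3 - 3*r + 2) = -5*r^5 + 15*r^4 + 136*r^3 - 295*r^2 + 147*r + 2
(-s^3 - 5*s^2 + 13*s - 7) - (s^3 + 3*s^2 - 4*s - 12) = -2*s^3 - 8*s^2 + 17*s + 5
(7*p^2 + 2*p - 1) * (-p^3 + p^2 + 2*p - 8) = -7*p^5 + 5*p^4 + 17*p^3 - 53*p^2 - 18*p + 8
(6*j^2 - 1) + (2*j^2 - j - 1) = 8*j^2 - j - 2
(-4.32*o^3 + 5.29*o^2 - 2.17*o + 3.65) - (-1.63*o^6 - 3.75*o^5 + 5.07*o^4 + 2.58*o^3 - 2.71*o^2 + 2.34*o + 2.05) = 1.63*o^6 + 3.75*o^5 - 5.07*o^4 - 6.9*o^3 + 8.0*o^2 - 4.51*o + 1.6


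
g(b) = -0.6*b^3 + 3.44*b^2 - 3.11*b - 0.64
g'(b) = -1.8*b^2 + 6.88*b - 3.11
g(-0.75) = 3.88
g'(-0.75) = -9.28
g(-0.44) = 1.45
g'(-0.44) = -6.49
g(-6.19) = 292.72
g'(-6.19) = -114.67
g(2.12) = 2.51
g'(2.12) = 3.39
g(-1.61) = 15.79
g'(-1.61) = -18.85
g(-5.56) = 226.12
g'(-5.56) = -97.01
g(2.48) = 3.65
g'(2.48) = 2.88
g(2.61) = 4.01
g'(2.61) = 2.59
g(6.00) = -25.06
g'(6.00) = -26.63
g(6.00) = -25.06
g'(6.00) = -26.63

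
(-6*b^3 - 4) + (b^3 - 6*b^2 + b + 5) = -5*b^3 - 6*b^2 + b + 1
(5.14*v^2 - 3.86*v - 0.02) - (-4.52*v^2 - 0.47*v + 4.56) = 9.66*v^2 - 3.39*v - 4.58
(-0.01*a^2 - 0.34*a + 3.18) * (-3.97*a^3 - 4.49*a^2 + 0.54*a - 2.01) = 0.0397*a^5 + 1.3947*a^4 - 11.1034*a^3 - 14.4417*a^2 + 2.4006*a - 6.3918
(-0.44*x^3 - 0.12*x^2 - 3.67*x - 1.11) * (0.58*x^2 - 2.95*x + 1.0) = -0.2552*x^5 + 1.2284*x^4 - 2.2146*x^3 + 10.0627*x^2 - 0.395499999999999*x - 1.11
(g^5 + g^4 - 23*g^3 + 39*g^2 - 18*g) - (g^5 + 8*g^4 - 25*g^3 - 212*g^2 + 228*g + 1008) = -7*g^4 + 2*g^3 + 251*g^2 - 246*g - 1008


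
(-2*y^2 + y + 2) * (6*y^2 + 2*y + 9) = -12*y^4 + 2*y^3 - 4*y^2 + 13*y + 18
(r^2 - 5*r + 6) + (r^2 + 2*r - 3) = 2*r^2 - 3*r + 3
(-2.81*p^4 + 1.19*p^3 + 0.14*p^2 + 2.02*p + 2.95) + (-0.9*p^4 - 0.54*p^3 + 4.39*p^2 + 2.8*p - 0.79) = -3.71*p^4 + 0.65*p^3 + 4.53*p^2 + 4.82*p + 2.16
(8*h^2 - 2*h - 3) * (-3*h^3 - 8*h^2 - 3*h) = -24*h^5 - 58*h^4 + h^3 + 30*h^2 + 9*h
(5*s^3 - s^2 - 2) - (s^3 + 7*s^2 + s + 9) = 4*s^3 - 8*s^2 - s - 11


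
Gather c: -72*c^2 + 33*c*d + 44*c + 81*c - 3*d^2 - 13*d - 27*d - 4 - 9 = -72*c^2 + c*(33*d + 125) - 3*d^2 - 40*d - 13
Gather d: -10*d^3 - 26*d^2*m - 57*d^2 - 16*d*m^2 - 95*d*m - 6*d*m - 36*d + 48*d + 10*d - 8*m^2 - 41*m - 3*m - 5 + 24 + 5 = -10*d^3 + d^2*(-26*m - 57) + d*(-16*m^2 - 101*m + 22) - 8*m^2 - 44*m + 24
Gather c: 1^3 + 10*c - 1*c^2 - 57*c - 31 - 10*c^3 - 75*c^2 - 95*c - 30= -10*c^3 - 76*c^2 - 142*c - 60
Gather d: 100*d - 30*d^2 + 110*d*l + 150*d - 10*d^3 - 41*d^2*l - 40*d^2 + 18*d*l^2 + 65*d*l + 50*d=-10*d^3 + d^2*(-41*l - 70) + d*(18*l^2 + 175*l + 300)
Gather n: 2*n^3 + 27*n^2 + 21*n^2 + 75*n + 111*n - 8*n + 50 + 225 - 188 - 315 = 2*n^3 + 48*n^2 + 178*n - 228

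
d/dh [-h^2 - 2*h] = -2*h - 2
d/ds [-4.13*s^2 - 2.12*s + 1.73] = -8.26*s - 2.12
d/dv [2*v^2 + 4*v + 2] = 4*v + 4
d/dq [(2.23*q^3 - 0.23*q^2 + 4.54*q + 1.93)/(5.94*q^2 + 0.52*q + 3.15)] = (13.2462*q^4 + 2.3192*q^3 - 6.0137*q^2 - 24.3774*q + 13.2974)/(35.2836*q^4 + 6.1776*q^3 + 37.6924*q^2 + 3.276*q + 9.9225)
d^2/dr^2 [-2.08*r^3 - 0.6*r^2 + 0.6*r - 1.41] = -12.48*r - 1.2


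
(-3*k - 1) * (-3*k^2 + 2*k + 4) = 9*k^3 - 3*k^2 - 14*k - 4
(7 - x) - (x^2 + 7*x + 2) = -x^2 - 8*x + 5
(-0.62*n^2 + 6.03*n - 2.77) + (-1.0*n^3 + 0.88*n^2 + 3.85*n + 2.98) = -1.0*n^3 + 0.26*n^2 + 9.88*n + 0.21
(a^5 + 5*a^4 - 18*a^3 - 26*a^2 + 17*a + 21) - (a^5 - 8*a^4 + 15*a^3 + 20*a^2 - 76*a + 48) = 13*a^4 - 33*a^3 - 46*a^2 + 93*a - 27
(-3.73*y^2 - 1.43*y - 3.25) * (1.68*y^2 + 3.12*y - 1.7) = -6.2664*y^4 - 14.04*y^3 - 3.5806*y^2 - 7.709*y + 5.525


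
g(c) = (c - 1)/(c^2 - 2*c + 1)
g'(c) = (2 - 2*c)*(c - 1)/(c^2 - 2*c + 1)^2 + 1/(c^2 - 2*c + 1) = -1/(c^2 - 2*c + 1)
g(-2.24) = -0.31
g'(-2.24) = -0.10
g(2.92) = 0.52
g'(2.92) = -0.27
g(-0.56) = -0.64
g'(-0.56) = -0.41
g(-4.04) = -0.20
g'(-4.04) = -0.04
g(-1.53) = -0.40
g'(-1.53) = -0.16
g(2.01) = 0.99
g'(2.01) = -0.98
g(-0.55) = -0.65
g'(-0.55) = -0.42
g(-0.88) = -0.53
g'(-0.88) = -0.28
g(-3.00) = -0.25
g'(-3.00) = -0.06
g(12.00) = 0.09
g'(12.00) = -0.00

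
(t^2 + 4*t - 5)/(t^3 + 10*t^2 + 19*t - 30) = 1/(t + 6)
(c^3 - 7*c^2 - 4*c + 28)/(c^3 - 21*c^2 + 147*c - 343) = (c^2 - 4)/(c^2 - 14*c + 49)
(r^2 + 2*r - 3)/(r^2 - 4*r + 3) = (r + 3)/(r - 3)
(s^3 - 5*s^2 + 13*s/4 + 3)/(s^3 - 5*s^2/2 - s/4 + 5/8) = 2*(2*s^2 - 11*s + 12)/(4*s^2 - 12*s + 5)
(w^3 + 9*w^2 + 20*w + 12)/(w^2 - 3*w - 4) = (w^2 + 8*w + 12)/(w - 4)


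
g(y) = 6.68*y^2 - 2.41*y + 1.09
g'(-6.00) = -82.57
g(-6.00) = 256.03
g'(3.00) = 37.67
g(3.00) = 53.98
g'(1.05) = 11.62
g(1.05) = 5.92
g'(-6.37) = -87.51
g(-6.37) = 287.50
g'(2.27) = 27.92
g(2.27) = 30.04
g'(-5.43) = -74.95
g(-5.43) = 211.14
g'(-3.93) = -54.91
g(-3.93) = 113.73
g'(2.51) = 31.12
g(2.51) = 37.13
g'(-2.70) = -38.48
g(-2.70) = 56.29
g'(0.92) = 9.88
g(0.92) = 4.53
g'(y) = 13.36*y - 2.41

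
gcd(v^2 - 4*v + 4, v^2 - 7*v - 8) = 1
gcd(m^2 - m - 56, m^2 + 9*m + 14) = m + 7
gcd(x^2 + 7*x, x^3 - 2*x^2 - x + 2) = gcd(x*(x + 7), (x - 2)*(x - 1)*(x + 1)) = 1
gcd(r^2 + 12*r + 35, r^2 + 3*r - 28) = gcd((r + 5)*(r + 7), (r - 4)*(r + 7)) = r + 7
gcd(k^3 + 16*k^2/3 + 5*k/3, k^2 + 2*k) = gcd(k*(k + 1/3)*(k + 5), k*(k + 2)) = k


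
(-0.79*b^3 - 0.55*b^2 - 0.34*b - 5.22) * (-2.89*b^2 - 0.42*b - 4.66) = 2.2831*b^5 + 1.9213*b^4 + 4.895*b^3 + 17.7916*b^2 + 3.7768*b + 24.3252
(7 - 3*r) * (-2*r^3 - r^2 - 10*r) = 6*r^4 - 11*r^3 + 23*r^2 - 70*r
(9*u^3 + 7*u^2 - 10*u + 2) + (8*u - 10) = 9*u^3 + 7*u^2 - 2*u - 8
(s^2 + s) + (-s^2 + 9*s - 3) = 10*s - 3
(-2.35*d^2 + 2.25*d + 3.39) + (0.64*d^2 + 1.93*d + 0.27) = -1.71*d^2 + 4.18*d + 3.66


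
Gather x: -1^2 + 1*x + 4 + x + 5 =2*x + 8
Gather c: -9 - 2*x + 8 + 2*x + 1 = 0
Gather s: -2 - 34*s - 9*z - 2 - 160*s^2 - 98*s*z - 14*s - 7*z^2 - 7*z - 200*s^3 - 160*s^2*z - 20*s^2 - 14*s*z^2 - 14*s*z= -200*s^3 + s^2*(-160*z - 180) + s*(-14*z^2 - 112*z - 48) - 7*z^2 - 16*z - 4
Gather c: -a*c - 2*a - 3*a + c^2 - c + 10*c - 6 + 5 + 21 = -5*a + c^2 + c*(9 - a) + 20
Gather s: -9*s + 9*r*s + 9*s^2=9*s^2 + s*(9*r - 9)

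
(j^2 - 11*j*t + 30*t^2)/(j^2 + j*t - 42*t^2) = (j - 5*t)/(j + 7*t)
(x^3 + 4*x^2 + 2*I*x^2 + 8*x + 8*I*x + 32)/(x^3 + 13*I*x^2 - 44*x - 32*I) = (x^2 + 2*x*(2 - I) - 8*I)/(x^2 + 9*I*x - 8)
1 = 1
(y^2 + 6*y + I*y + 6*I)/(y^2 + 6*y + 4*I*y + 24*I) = (y + I)/(y + 4*I)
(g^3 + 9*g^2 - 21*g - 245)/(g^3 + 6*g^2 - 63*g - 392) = (g - 5)/(g - 8)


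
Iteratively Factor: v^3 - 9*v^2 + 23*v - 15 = (v - 1)*(v^2 - 8*v + 15) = (v - 3)*(v - 1)*(v - 5)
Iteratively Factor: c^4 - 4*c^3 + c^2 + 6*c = (c + 1)*(c^3 - 5*c^2 + 6*c) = c*(c + 1)*(c^2 - 5*c + 6) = c*(c - 3)*(c + 1)*(c - 2)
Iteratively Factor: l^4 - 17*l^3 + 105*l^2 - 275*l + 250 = (l - 5)*(l^3 - 12*l^2 + 45*l - 50) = (l - 5)^2*(l^2 - 7*l + 10) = (l - 5)^2*(l - 2)*(l - 5)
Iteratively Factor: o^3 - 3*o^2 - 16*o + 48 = (o - 3)*(o^2 - 16) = (o - 3)*(o + 4)*(o - 4)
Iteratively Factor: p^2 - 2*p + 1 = (p - 1)*(p - 1)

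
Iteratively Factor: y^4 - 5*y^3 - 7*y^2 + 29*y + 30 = (y + 2)*(y^3 - 7*y^2 + 7*y + 15) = (y - 3)*(y + 2)*(y^2 - 4*y - 5) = (y - 3)*(y + 1)*(y + 2)*(y - 5)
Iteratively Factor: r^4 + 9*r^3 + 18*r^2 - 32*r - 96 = (r + 3)*(r^3 + 6*r^2 - 32) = (r - 2)*(r + 3)*(r^2 + 8*r + 16) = (r - 2)*(r + 3)*(r + 4)*(r + 4)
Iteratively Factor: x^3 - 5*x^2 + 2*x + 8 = (x + 1)*(x^2 - 6*x + 8) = (x - 2)*(x + 1)*(x - 4)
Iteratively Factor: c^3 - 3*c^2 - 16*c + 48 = (c - 3)*(c^2 - 16) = (c - 3)*(c + 4)*(c - 4)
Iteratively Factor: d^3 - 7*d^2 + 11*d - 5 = (d - 5)*(d^2 - 2*d + 1) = (d - 5)*(d - 1)*(d - 1)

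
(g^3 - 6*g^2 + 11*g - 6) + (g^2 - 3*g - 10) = g^3 - 5*g^2 + 8*g - 16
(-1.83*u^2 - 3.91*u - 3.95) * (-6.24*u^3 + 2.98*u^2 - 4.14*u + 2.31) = 11.4192*u^5 + 18.945*u^4 + 20.5724*u^3 + 0.1891*u^2 + 7.3209*u - 9.1245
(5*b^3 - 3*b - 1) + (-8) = 5*b^3 - 3*b - 9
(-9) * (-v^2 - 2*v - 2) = 9*v^2 + 18*v + 18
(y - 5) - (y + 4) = -9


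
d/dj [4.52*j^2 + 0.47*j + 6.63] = 9.04*j + 0.47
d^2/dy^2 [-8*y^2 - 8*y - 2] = -16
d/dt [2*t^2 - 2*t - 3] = 4*t - 2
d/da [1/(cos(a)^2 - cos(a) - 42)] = (2*cos(a) - 1)*sin(a)/(sin(a)^2 + cos(a) + 41)^2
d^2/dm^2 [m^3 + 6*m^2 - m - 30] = 6*m + 12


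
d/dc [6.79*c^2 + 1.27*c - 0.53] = 13.58*c + 1.27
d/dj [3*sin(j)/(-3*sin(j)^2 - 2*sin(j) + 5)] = 3*(3*sin(j)^2 + 5)*cos(j)/((sin(j) - 1)^2*(3*sin(j) + 5)^2)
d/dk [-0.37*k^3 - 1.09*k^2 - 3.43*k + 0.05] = -1.11*k^2 - 2.18*k - 3.43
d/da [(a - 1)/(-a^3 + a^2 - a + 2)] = (-a^3 + a^2 - a + (a - 1)*(3*a^2 - 2*a + 1) + 2)/(a^3 - a^2 + a - 2)^2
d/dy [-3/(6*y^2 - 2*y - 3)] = 6*(6*y - 1)/(-6*y^2 + 2*y + 3)^2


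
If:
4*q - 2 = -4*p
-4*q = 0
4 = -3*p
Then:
No Solution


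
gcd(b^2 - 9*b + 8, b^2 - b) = b - 1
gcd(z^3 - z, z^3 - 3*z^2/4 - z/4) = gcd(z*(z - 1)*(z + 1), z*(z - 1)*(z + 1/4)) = z^2 - z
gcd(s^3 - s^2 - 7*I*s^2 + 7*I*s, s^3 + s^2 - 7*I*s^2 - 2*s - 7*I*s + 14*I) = s^2 + s*(-1 - 7*I) + 7*I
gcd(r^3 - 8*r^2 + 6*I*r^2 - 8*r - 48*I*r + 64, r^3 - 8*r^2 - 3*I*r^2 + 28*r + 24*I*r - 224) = r^2 + r*(-8 + 4*I) - 32*I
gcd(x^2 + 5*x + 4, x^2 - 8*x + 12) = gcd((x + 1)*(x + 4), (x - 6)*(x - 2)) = 1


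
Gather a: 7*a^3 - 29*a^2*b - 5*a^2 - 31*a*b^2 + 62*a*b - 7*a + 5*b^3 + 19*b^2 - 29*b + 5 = 7*a^3 + a^2*(-29*b - 5) + a*(-31*b^2 + 62*b - 7) + 5*b^3 + 19*b^2 - 29*b + 5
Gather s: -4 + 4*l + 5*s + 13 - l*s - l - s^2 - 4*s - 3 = 3*l - s^2 + s*(1 - l) + 6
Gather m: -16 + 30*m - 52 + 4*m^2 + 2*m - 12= 4*m^2 + 32*m - 80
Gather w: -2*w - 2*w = -4*w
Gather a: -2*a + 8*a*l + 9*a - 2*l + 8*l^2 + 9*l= a*(8*l + 7) + 8*l^2 + 7*l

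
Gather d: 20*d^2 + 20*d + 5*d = 20*d^2 + 25*d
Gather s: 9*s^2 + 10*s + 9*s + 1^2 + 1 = 9*s^2 + 19*s + 2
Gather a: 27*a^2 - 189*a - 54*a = 27*a^2 - 243*a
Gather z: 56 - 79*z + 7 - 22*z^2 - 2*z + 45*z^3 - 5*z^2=45*z^3 - 27*z^2 - 81*z + 63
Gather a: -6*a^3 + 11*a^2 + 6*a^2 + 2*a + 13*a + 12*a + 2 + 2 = -6*a^3 + 17*a^2 + 27*a + 4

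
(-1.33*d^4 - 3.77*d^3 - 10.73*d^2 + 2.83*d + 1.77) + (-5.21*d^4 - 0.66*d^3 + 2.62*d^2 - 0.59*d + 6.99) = -6.54*d^4 - 4.43*d^3 - 8.11*d^2 + 2.24*d + 8.76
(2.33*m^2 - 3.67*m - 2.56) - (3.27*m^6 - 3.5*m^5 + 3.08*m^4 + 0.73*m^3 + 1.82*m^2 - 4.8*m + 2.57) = -3.27*m^6 + 3.5*m^5 - 3.08*m^4 - 0.73*m^3 + 0.51*m^2 + 1.13*m - 5.13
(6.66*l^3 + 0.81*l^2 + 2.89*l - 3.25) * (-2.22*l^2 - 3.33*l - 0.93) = -14.7852*l^5 - 23.976*l^4 - 15.3069*l^3 - 3.162*l^2 + 8.1348*l + 3.0225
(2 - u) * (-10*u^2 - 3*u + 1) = 10*u^3 - 17*u^2 - 7*u + 2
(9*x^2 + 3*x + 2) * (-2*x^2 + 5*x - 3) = -18*x^4 + 39*x^3 - 16*x^2 + x - 6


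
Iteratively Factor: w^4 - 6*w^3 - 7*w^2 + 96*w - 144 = (w - 3)*(w^3 - 3*w^2 - 16*w + 48) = (w - 4)*(w - 3)*(w^2 + w - 12) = (w - 4)*(w - 3)*(w + 4)*(w - 3)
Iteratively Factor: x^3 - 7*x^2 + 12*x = (x - 3)*(x^2 - 4*x) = (x - 4)*(x - 3)*(x)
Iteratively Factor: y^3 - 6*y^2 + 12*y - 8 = (y - 2)*(y^2 - 4*y + 4) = (y - 2)^2*(y - 2)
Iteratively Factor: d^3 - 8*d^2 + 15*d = (d - 5)*(d^2 - 3*d) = (d - 5)*(d - 3)*(d)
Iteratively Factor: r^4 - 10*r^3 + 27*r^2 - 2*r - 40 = (r - 4)*(r^3 - 6*r^2 + 3*r + 10) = (r - 5)*(r - 4)*(r^2 - r - 2) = (r - 5)*(r - 4)*(r - 2)*(r + 1)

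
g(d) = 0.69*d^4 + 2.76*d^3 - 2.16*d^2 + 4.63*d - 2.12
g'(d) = 2.76*d^3 + 8.28*d^2 - 4.32*d + 4.63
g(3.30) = 170.65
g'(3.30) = 179.73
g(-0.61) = -6.28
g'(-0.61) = 9.72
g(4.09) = 362.60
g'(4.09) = 314.30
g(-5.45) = 70.45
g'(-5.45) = -172.67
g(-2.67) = -47.35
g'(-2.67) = 22.66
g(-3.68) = -59.41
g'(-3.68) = -4.89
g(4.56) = 534.12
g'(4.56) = 418.80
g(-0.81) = -8.46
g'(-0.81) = 12.09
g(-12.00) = 9169.84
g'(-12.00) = -3520.49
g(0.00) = -2.12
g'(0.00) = 4.63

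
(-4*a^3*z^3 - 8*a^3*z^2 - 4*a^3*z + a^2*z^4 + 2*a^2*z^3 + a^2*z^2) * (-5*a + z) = 20*a^4*z^3 + 40*a^4*z^2 + 20*a^4*z - 9*a^3*z^4 - 18*a^3*z^3 - 9*a^3*z^2 + a^2*z^5 + 2*a^2*z^4 + a^2*z^3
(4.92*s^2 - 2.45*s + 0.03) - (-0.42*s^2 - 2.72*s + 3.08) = 5.34*s^2 + 0.27*s - 3.05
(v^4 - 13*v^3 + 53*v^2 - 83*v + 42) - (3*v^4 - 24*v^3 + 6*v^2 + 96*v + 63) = -2*v^4 + 11*v^3 + 47*v^2 - 179*v - 21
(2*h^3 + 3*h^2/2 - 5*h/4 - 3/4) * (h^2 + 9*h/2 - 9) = 2*h^5 + 21*h^4/2 - 25*h^3/2 - 159*h^2/8 + 63*h/8 + 27/4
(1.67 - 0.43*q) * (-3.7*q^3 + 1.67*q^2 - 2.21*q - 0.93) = 1.591*q^4 - 6.8971*q^3 + 3.7392*q^2 - 3.2908*q - 1.5531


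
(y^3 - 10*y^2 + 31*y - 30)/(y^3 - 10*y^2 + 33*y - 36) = (y^2 - 7*y + 10)/(y^2 - 7*y + 12)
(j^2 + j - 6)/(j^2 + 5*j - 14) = (j + 3)/(j + 7)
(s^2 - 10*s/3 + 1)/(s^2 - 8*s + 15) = (s - 1/3)/(s - 5)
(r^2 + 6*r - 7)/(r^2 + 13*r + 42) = (r - 1)/(r + 6)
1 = 1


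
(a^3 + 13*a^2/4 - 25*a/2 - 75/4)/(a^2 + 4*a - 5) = (4*a^2 - 7*a - 15)/(4*(a - 1))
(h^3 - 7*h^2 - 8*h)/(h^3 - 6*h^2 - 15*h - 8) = h/(h + 1)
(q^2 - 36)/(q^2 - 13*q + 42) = (q + 6)/(q - 7)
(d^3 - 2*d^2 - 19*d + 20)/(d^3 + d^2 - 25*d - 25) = (d^2 + 3*d - 4)/(d^2 + 6*d + 5)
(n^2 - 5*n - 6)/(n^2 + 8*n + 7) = (n - 6)/(n + 7)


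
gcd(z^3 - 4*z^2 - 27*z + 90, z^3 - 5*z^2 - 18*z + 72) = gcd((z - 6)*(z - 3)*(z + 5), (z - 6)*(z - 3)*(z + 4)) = z^2 - 9*z + 18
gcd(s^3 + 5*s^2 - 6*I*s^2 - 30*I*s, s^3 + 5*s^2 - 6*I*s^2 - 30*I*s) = s^3 + s^2*(5 - 6*I) - 30*I*s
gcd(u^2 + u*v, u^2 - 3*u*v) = u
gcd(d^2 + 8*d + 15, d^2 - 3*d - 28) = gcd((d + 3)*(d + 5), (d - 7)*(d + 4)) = 1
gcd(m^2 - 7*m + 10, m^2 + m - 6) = m - 2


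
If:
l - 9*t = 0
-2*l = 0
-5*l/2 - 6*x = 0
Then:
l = 0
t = 0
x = 0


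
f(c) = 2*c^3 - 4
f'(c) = 6*c^2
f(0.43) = -3.84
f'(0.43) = 1.11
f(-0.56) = -4.35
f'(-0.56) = 1.88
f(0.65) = -3.45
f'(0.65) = 2.54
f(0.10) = -4.00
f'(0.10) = 0.06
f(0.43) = -3.84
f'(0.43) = 1.11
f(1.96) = 11.06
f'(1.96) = 23.05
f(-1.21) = -7.54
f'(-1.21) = 8.78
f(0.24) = -3.97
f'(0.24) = 0.35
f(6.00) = 428.00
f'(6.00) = 216.00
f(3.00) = 50.00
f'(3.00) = 54.00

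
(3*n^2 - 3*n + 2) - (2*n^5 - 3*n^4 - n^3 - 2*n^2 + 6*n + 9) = -2*n^5 + 3*n^4 + n^3 + 5*n^2 - 9*n - 7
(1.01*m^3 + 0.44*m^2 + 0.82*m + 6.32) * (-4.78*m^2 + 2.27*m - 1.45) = -4.8278*m^5 + 0.1895*m^4 - 4.3853*m^3 - 28.9862*m^2 + 13.1574*m - 9.164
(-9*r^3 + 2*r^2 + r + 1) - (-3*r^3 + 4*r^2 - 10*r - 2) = -6*r^3 - 2*r^2 + 11*r + 3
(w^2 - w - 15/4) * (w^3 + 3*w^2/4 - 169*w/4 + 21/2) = w^5 - w^4/4 - 187*w^3/4 + 799*w^2/16 + 2367*w/16 - 315/8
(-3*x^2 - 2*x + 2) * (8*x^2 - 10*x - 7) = -24*x^4 + 14*x^3 + 57*x^2 - 6*x - 14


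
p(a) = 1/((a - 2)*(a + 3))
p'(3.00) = -0.19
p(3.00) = 0.17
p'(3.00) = -0.19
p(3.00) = 0.17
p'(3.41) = -0.10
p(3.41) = 0.11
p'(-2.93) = 40.81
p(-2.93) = -2.90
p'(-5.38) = 0.03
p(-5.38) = 0.06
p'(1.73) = -2.73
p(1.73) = -0.78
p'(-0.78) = 0.01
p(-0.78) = -0.16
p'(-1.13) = 0.04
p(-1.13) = -0.17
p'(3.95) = -0.05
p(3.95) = 0.07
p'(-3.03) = 222.21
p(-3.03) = 6.63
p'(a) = -1/((a - 2)*(a + 3)^2) - 1/((a - 2)^2*(a + 3)) = (-2*a - 1)/(a^4 + 2*a^3 - 11*a^2 - 12*a + 36)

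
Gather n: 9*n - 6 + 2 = 9*n - 4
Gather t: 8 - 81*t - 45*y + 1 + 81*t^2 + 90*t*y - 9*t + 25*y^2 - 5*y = 81*t^2 + t*(90*y - 90) + 25*y^2 - 50*y + 9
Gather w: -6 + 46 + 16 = 56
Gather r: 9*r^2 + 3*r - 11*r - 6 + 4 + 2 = 9*r^2 - 8*r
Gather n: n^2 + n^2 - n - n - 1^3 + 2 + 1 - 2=2*n^2 - 2*n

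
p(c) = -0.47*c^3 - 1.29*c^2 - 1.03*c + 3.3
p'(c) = -1.41*c^2 - 2.58*c - 1.03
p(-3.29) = 9.46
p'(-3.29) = -7.80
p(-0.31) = 3.51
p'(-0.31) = -0.37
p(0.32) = 2.82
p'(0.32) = -2.00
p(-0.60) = 3.56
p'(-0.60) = 0.01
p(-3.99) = 16.73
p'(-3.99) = -13.18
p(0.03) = 3.27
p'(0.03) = -1.11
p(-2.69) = 5.88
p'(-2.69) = -4.29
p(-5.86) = 59.62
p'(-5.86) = -34.33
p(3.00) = -24.09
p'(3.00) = -21.46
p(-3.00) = 7.47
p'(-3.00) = -5.98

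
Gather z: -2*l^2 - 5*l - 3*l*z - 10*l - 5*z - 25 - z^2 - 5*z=-2*l^2 - 15*l - z^2 + z*(-3*l - 10) - 25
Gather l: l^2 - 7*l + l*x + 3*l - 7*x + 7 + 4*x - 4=l^2 + l*(x - 4) - 3*x + 3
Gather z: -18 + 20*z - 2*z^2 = -2*z^2 + 20*z - 18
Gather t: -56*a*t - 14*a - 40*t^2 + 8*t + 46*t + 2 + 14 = -14*a - 40*t^2 + t*(54 - 56*a) + 16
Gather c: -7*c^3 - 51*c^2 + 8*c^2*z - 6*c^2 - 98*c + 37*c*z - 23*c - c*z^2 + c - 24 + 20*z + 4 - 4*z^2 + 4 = -7*c^3 + c^2*(8*z - 57) + c*(-z^2 + 37*z - 120) - 4*z^2 + 20*z - 16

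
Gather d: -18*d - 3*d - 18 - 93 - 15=-21*d - 126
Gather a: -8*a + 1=1 - 8*a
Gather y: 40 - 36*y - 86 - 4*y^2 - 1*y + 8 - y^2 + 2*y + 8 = -5*y^2 - 35*y - 30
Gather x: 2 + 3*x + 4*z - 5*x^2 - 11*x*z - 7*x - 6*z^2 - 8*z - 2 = -5*x^2 + x*(-11*z - 4) - 6*z^2 - 4*z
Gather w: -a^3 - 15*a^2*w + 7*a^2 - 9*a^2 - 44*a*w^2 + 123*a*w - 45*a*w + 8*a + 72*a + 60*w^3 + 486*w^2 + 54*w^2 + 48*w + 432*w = -a^3 - 2*a^2 + 80*a + 60*w^3 + w^2*(540 - 44*a) + w*(-15*a^2 + 78*a + 480)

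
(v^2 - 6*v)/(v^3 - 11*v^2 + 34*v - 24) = v/(v^2 - 5*v + 4)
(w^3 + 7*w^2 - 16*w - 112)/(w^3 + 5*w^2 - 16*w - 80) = (w + 7)/(w + 5)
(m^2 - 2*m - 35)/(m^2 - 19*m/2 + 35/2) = 2*(m + 5)/(2*m - 5)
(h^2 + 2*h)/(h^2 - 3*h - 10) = h/(h - 5)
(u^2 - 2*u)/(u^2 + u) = (u - 2)/(u + 1)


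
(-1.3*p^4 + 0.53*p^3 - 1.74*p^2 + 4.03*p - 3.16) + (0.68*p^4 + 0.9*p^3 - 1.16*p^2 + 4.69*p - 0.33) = -0.62*p^4 + 1.43*p^3 - 2.9*p^2 + 8.72*p - 3.49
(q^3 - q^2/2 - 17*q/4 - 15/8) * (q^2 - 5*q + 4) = q^5 - 11*q^4/2 + 9*q^3/4 + 139*q^2/8 - 61*q/8 - 15/2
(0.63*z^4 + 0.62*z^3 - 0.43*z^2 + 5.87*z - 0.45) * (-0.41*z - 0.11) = -0.2583*z^5 - 0.3235*z^4 + 0.1081*z^3 - 2.3594*z^2 - 0.4612*z + 0.0495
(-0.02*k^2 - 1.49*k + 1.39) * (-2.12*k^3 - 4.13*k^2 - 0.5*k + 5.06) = 0.0424*k^5 + 3.2414*k^4 + 3.2169*k^3 - 5.0969*k^2 - 8.2344*k + 7.0334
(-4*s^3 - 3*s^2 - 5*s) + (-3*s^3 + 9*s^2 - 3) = -7*s^3 + 6*s^2 - 5*s - 3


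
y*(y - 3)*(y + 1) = y^3 - 2*y^2 - 3*y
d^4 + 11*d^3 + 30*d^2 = d^2*(d + 5)*(d + 6)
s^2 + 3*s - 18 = (s - 3)*(s + 6)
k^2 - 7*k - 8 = (k - 8)*(k + 1)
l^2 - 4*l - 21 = (l - 7)*(l + 3)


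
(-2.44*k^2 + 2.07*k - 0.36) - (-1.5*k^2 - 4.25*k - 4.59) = -0.94*k^2 + 6.32*k + 4.23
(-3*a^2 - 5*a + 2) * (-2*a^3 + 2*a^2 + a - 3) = 6*a^5 + 4*a^4 - 17*a^3 + 8*a^2 + 17*a - 6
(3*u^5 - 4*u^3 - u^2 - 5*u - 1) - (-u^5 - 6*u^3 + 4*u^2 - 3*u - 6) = 4*u^5 + 2*u^3 - 5*u^2 - 2*u + 5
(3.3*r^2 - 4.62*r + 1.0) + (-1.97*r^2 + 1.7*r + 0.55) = 1.33*r^2 - 2.92*r + 1.55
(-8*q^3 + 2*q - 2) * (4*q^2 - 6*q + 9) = -32*q^5 + 48*q^4 - 64*q^3 - 20*q^2 + 30*q - 18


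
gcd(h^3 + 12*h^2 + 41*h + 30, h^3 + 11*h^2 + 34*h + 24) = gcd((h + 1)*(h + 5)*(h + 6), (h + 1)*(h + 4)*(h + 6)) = h^2 + 7*h + 6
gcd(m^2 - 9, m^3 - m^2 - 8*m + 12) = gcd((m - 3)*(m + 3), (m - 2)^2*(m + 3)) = m + 3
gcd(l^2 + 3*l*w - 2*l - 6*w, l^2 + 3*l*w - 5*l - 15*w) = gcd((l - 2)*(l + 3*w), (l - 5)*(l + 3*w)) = l + 3*w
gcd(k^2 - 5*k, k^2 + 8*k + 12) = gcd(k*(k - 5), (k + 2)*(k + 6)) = 1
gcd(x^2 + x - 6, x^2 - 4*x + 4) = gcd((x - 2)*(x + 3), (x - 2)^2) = x - 2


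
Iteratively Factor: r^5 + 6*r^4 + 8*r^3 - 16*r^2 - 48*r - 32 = (r + 2)*(r^4 + 4*r^3 - 16*r - 16) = (r + 2)^2*(r^3 + 2*r^2 - 4*r - 8) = (r + 2)^3*(r^2 - 4) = (r - 2)*(r + 2)^3*(r + 2)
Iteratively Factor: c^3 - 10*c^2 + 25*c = (c - 5)*(c^2 - 5*c) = c*(c - 5)*(c - 5)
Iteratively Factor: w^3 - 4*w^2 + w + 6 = (w - 3)*(w^2 - w - 2) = (w - 3)*(w + 1)*(w - 2)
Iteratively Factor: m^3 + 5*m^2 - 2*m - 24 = (m + 4)*(m^2 + m - 6) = (m - 2)*(m + 4)*(m + 3)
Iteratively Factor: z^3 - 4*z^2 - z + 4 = (z - 1)*(z^2 - 3*z - 4) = (z - 1)*(z + 1)*(z - 4)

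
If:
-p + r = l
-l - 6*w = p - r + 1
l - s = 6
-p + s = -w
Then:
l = s + 6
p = s - 1/6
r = 2*s + 35/6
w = -1/6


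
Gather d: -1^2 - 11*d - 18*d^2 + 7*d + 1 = -18*d^2 - 4*d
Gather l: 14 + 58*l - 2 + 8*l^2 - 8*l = 8*l^2 + 50*l + 12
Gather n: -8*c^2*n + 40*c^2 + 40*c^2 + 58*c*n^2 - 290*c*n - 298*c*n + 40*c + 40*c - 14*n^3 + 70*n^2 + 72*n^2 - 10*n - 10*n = 80*c^2 + 80*c - 14*n^3 + n^2*(58*c + 142) + n*(-8*c^2 - 588*c - 20)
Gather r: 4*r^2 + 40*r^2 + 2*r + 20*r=44*r^2 + 22*r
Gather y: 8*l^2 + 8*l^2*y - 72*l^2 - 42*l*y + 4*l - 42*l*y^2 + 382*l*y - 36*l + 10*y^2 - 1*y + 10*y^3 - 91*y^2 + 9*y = -64*l^2 - 32*l + 10*y^3 + y^2*(-42*l - 81) + y*(8*l^2 + 340*l + 8)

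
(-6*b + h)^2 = 36*b^2 - 12*b*h + h^2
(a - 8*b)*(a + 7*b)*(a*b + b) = a^3*b - a^2*b^2 + a^2*b - 56*a*b^3 - a*b^2 - 56*b^3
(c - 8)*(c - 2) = c^2 - 10*c + 16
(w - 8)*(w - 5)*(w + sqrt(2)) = w^3 - 13*w^2 + sqrt(2)*w^2 - 13*sqrt(2)*w + 40*w + 40*sqrt(2)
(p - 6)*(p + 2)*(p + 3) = p^3 - p^2 - 24*p - 36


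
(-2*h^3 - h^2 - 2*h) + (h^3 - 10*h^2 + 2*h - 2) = -h^3 - 11*h^2 - 2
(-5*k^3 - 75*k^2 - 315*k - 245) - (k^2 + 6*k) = -5*k^3 - 76*k^2 - 321*k - 245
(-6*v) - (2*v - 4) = 4 - 8*v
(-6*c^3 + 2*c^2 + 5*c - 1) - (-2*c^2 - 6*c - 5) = -6*c^3 + 4*c^2 + 11*c + 4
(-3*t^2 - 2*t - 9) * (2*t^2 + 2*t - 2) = -6*t^4 - 10*t^3 - 16*t^2 - 14*t + 18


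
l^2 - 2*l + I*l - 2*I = (l - 2)*(l + I)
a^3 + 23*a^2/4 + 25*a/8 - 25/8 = (a - 1/2)*(a + 5/4)*(a + 5)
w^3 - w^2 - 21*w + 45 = (w - 3)^2*(w + 5)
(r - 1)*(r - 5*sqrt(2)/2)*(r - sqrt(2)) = r^3 - 7*sqrt(2)*r^2/2 - r^2 + 7*sqrt(2)*r/2 + 5*r - 5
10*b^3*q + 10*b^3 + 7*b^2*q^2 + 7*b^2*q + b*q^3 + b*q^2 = (2*b + q)*(5*b + q)*(b*q + b)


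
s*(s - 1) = s^2 - s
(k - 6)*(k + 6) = k^2 - 36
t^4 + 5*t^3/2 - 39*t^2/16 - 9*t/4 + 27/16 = (t - 3/4)^2*(t + 1)*(t + 3)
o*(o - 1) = o^2 - o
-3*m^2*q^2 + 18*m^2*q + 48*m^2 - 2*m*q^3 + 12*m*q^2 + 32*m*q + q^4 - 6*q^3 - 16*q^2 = (-3*m + q)*(m + q)*(q - 8)*(q + 2)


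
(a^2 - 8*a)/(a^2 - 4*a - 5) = a*(8 - a)/(-a^2 + 4*a + 5)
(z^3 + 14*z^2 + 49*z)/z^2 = z + 14 + 49/z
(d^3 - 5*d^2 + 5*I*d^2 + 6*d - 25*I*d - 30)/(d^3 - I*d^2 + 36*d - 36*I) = (d - 5)/(d - 6*I)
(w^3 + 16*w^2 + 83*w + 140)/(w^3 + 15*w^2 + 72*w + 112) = (w + 5)/(w + 4)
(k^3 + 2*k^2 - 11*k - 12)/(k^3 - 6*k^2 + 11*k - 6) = (k^2 + 5*k + 4)/(k^2 - 3*k + 2)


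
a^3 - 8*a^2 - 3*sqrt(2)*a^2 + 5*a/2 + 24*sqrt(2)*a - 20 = (a - 8)*(a - 5*sqrt(2)/2)*(a - sqrt(2)/2)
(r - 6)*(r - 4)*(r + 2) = r^3 - 8*r^2 + 4*r + 48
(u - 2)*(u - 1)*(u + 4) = u^3 + u^2 - 10*u + 8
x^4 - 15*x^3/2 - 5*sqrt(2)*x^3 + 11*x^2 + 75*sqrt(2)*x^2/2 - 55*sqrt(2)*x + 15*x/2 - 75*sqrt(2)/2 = (x - 5)*(x - 3)*(x + 1/2)*(x - 5*sqrt(2))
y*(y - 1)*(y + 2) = y^3 + y^2 - 2*y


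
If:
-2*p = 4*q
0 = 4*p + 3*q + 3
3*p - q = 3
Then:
No Solution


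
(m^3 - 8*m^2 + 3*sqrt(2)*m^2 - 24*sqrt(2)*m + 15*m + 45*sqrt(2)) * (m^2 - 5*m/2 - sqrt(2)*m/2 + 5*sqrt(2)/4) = m^5 - 21*m^4/2 + 5*sqrt(2)*m^4/2 - 105*sqrt(2)*m^3/4 + 32*m^3 - 6*m^2 + 175*sqrt(2)*m^2/2 - 375*sqrt(2)*m/4 - 105*m + 225/2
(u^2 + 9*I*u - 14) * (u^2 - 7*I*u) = u^4 + 2*I*u^3 + 49*u^2 + 98*I*u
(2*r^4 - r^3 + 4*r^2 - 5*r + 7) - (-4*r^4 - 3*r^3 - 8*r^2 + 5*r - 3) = 6*r^4 + 2*r^3 + 12*r^2 - 10*r + 10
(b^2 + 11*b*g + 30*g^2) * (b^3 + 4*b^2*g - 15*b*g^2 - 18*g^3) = b^5 + 15*b^4*g + 59*b^3*g^2 - 63*b^2*g^3 - 648*b*g^4 - 540*g^5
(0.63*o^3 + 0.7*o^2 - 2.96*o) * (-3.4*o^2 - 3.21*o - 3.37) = -2.142*o^5 - 4.4023*o^4 + 5.6939*o^3 + 7.1426*o^2 + 9.9752*o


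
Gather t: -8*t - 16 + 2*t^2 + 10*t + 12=2*t^2 + 2*t - 4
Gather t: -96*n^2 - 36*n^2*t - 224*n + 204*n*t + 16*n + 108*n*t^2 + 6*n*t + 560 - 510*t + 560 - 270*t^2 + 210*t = -96*n^2 - 208*n + t^2*(108*n - 270) + t*(-36*n^2 + 210*n - 300) + 1120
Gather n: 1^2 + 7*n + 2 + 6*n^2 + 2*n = 6*n^2 + 9*n + 3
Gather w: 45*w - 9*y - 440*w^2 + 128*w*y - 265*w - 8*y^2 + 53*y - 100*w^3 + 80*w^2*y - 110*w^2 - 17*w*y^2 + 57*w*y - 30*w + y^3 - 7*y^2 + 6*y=-100*w^3 + w^2*(80*y - 550) + w*(-17*y^2 + 185*y - 250) + y^3 - 15*y^2 + 50*y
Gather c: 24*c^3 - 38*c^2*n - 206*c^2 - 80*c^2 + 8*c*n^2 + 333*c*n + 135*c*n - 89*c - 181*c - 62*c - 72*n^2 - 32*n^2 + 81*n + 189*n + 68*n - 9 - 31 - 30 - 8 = 24*c^3 + c^2*(-38*n - 286) + c*(8*n^2 + 468*n - 332) - 104*n^2 + 338*n - 78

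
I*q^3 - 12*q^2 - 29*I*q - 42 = (q + 6*I)*(q + 7*I)*(I*q + 1)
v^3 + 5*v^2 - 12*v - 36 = (v - 3)*(v + 2)*(v + 6)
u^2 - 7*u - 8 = (u - 8)*(u + 1)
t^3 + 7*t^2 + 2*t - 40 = (t - 2)*(t + 4)*(t + 5)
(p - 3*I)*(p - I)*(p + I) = p^3 - 3*I*p^2 + p - 3*I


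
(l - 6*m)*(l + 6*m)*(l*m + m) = l^3*m + l^2*m - 36*l*m^3 - 36*m^3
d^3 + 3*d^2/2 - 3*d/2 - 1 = (d - 1)*(d + 1/2)*(d + 2)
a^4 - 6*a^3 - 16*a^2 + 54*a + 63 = (a - 7)*(a - 3)*(a + 1)*(a + 3)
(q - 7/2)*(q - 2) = q^2 - 11*q/2 + 7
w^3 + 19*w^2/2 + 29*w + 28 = (w + 2)*(w + 7/2)*(w + 4)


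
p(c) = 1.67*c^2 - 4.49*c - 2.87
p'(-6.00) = -24.53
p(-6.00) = 84.19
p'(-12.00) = -44.57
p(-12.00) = 291.49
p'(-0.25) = -5.32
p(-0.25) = -1.64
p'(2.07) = 2.42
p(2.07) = -5.01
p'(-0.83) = -7.26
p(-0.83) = 2.01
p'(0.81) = -1.78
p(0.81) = -5.41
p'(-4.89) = -20.82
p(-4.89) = 59.02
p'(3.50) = 7.20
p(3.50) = 1.87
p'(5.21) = 12.91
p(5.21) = 19.07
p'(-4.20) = -18.52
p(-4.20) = 45.45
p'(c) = 3.34*c - 4.49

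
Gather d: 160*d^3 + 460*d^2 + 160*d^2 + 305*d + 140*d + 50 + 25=160*d^3 + 620*d^2 + 445*d + 75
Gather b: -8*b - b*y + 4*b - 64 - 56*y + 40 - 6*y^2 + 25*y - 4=b*(-y - 4) - 6*y^2 - 31*y - 28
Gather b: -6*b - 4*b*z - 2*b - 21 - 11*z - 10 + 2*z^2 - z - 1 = b*(-4*z - 8) + 2*z^2 - 12*z - 32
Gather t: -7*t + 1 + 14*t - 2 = 7*t - 1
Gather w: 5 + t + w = t + w + 5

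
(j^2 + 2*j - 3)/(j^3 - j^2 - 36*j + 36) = (j + 3)/(j^2 - 36)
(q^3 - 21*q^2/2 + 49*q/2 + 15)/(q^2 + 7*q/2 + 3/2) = (q^2 - 11*q + 30)/(q + 3)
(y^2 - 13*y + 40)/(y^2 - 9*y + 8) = (y - 5)/(y - 1)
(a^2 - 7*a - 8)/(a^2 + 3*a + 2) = (a - 8)/(a + 2)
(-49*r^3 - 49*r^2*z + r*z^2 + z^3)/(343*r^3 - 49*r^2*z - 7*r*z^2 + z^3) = (r + z)/(-7*r + z)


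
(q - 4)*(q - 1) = q^2 - 5*q + 4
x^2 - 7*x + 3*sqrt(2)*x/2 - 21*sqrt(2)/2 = (x - 7)*(x + 3*sqrt(2)/2)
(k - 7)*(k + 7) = k^2 - 49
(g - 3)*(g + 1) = g^2 - 2*g - 3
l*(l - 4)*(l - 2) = l^3 - 6*l^2 + 8*l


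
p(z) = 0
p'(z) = 0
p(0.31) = 0.00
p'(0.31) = 0.00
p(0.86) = 0.00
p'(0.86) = 0.00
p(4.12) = 0.00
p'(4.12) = 0.00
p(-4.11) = 0.00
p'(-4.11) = 0.00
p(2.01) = 0.00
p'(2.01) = 0.00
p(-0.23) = 0.00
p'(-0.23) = 0.00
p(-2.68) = 0.00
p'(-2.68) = 0.00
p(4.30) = 0.00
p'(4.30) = 0.00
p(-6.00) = 0.00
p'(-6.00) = 0.00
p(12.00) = 0.00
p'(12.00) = 0.00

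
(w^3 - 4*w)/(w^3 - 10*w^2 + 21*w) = (w^2 - 4)/(w^2 - 10*w + 21)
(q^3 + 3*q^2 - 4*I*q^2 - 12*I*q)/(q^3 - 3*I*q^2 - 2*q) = (q^2 + q*(3 - 4*I) - 12*I)/(q^2 - 3*I*q - 2)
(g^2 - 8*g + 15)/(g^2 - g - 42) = (-g^2 + 8*g - 15)/(-g^2 + g + 42)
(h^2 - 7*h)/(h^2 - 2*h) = (h - 7)/(h - 2)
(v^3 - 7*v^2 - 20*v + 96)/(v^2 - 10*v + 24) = (v^3 - 7*v^2 - 20*v + 96)/(v^2 - 10*v + 24)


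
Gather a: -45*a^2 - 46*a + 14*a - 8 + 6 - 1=-45*a^2 - 32*a - 3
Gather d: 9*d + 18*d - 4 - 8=27*d - 12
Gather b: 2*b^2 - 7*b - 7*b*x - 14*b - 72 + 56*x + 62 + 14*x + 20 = 2*b^2 + b*(-7*x - 21) + 70*x + 10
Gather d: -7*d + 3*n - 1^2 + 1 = -7*d + 3*n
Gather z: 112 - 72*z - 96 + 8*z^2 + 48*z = 8*z^2 - 24*z + 16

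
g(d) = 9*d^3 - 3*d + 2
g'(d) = 27*d^2 - 3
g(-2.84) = -195.64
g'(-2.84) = 214.77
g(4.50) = 808.62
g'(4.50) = 543.75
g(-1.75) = -40.98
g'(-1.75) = 79.69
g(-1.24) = -11.44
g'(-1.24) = 38.52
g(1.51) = 28.46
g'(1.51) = 58.56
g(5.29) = 1318.45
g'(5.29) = 752.57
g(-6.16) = -2083.22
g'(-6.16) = 1021.53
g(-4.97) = -1087.96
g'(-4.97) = 663.92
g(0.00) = 2.00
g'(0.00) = -3.00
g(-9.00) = -6532.00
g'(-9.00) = 2184.00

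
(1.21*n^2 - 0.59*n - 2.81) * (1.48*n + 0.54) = 1.7908*n^3 - 0.2198*n^2 - 4.4774*n - 1.5174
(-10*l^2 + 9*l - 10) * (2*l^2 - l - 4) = -20*l^4 + 28*l^3 + 11*l^2 - 26*l + 40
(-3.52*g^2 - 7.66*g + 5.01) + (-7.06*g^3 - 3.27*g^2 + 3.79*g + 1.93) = -7.06*g^3 - 6.79*g^2 - 3.87*g + 6.94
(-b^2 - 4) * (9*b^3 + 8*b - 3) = -9*b^5 - 44*b^3 + 3*b^2 - 32*b + 12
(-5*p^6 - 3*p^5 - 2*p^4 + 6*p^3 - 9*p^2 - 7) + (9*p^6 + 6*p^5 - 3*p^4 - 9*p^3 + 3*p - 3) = 4*p^6 + 3*p^5 - 5*p^4 - 3*p^3 - 9*p^2 + 3*p - 10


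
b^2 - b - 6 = (b - 3)*(b + 2)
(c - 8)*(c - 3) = c^2 - 11*c + 24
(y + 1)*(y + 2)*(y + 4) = y^3 + 7*y^2 + 14*y + 8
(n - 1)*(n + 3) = n^2 + 2*n - 3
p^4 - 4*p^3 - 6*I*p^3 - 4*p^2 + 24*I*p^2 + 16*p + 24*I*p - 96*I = (p - 4)*(p - 2)*(p + 2)*(p - 6*I)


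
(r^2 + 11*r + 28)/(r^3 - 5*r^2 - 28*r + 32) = (r + 7)/(r^2 - 9*r + 8)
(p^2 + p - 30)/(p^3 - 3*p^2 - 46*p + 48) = (p - 5)/(p^2 - 9*p + 8)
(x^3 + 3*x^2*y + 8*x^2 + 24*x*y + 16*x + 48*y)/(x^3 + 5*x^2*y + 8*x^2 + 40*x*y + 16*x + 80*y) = (x + 3*y)/(x + 5*y)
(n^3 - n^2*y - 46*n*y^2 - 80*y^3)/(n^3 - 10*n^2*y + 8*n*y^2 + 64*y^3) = (-n - 5*y)/(-n + 4*y)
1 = 1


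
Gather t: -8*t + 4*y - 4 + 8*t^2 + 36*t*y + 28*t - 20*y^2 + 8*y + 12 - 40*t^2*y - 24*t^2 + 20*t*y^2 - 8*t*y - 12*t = t^2*(-40*y - 16) + t*(20*y^2 + 28*y + 8) - 20*y^2 + 12*y + 8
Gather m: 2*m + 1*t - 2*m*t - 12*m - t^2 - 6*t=m*(-2*t - 10) - t^2 - 5*t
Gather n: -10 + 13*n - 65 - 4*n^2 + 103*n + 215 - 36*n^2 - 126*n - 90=-40*n^2 - 10*n + 50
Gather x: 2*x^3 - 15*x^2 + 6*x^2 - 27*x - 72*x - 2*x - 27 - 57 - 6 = 2*x^3 - 9*x^2 - 101*x - 90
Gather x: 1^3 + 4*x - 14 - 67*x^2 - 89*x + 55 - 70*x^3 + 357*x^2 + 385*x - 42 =-70*x^3 + 290*x^2 + 300*x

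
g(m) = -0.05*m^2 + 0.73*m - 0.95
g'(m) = 0.73 - 0.1*m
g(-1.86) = -2.48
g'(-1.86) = 0.92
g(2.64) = 0.63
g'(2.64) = 0.47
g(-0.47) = -1.30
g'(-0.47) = 0.78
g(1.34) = -0.06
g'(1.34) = 0.60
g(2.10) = 0.36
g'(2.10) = 0.52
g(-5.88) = -6.97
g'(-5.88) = 1.32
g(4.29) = 1.26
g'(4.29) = 0.30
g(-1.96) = -2.57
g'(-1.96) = 0.93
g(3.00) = 0.79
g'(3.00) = 0.43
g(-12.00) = -16.91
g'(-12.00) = 1.93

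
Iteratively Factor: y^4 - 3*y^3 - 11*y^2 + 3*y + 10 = (y + 1)*(y^3 - 4*y^2 - 7*y + 10) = (y - 1)*(y + 1)*(y^2 - 3*y - 10) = (y - 5)*(y - 1)*(y + 1)*(y + 2)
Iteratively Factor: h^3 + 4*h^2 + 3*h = (h + 1)*(h^2 + 3*h) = h*(h + 1)*(h + 3)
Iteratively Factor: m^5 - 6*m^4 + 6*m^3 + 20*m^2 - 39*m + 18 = (m - 3)*(m^4 - 3*m^3 - 3*m^2 + 11*m - 6) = (m - 3)*(m + 2)*(m^3 - 5*m^2 + 7*m - 3) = (m - 3)*(m - 1)*(m + 2)*(m^2 - 4*m + 3) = (m - 3)*(m - 1)^2*(m + 2)*(m - 3)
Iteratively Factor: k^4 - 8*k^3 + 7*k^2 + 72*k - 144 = (k - 3)*(k^3 - 5*k^2 - 8*k + 48) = (k - 4)*(k - 3)*(k^2 - k - 12) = (k - 4)*(k - 3)*(k + 3)*(k - 4)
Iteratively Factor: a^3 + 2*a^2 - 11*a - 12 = (a - 3)*(a^2 + 5*a + 4) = (a - 3)*(a + 1)*(a + 4)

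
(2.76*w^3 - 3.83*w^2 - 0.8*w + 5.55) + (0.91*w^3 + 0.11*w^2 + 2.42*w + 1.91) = 3.67*w^3 - 3.72*w^2 + 1.62*w + 7.46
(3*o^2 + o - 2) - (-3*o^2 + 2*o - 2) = 6*o^2 - o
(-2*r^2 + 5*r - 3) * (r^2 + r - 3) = -2*r^4 + 3*r^3 + 8*r^2 - 18*r + 9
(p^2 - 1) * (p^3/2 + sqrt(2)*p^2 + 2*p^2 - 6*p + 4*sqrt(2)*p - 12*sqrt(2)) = p^5/2 + sqrt(2)*p^4 + 2*p^4 - 13*p^3/2 + 4*sqrt(2)*p^3 - 13*sqrt(2)*p^2 - 2*p^2 - 4*sqrt(2)*p + 6*p + 12*sqrt(2)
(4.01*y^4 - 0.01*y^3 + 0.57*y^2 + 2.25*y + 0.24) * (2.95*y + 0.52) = 11.8295*y^5 + 2.0557*y^4 + 1.6763*y^3 + 6.9339*y^2 + 1.878*y + 0.1248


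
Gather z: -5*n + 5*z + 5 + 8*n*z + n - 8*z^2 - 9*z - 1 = -4*n - 8*z^2 + z*(8*n - 4) + 4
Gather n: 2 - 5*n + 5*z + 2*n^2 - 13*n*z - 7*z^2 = 2*n^2 + n*(-13*z - 5) - 7*z^2 + 5*z + 2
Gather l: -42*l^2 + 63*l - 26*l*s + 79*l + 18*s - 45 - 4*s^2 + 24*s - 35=-42*l^2 + l*(142 - 26*s) - 4*s^2 + 42*s - 80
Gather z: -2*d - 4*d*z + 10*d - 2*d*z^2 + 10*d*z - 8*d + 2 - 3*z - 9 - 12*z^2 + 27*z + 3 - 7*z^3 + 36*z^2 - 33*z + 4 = -7*z^3 + z^2*(24 - 2*d) + z*(6*d - 9)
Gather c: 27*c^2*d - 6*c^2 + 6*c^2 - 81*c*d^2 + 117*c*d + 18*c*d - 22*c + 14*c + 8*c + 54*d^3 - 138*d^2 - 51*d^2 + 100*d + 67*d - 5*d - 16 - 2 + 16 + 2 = 27*c^2*d + c*(-81*d^2 + 135*d) + 54*d^3 - 189*d^2 + 162*d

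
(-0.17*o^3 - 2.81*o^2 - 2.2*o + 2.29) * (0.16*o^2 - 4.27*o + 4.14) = -0.0272*o^5 + 0.2763*o^4 + 10.9429*o^3 - 1.873*o^2 - 18.8863*o + 9.4806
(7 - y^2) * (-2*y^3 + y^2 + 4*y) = 2*y^5 - y^4 - 18*y^3 + 7*y^2 + 28*y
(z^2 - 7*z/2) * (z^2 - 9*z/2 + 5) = z^4 - 8*z^3 + 83*z^2/4 - 35*z/2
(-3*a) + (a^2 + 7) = a^2 - 3*a + 7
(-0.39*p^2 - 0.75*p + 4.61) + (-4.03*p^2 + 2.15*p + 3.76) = -4.42*p^2 + 1.4*p + 8.37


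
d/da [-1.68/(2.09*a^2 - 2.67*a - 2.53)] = (7.0224*a - 4.4856)/(-2.09*a^2 + 2.67*a + 2.53)^2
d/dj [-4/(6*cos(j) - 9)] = -8*sin(j)/(3*(2*cos(j) - 3)^2)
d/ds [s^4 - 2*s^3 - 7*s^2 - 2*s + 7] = 4*s^3 - 6*s^2 - 14*s - 2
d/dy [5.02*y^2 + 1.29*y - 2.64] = 10.04*y + 1.29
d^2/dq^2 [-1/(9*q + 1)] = -162/(9*q + 1)^3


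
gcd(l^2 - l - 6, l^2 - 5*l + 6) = l - 3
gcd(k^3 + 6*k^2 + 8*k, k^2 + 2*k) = k^2 + 2*k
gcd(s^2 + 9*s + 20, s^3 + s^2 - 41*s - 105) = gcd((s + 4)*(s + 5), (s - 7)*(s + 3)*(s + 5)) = s + 5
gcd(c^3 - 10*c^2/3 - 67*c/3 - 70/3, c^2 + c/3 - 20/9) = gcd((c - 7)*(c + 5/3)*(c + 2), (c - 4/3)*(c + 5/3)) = c + 5/3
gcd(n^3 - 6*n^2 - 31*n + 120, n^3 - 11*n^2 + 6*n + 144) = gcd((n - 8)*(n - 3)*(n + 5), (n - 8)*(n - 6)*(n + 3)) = n - 8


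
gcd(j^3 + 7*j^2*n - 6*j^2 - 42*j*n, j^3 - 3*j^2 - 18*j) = j^2 - 6*j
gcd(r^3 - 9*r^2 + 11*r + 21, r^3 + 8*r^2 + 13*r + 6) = r + 1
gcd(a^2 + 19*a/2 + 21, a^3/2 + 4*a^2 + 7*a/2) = 1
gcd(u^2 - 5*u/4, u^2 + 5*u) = u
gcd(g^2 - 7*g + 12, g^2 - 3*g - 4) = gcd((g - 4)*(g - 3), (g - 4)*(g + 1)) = g - 4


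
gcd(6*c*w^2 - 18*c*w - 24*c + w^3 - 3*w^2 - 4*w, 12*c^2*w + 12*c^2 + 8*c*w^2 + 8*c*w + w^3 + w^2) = 6*c*w + 6*c + w^2 + w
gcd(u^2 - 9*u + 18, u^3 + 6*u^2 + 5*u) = 1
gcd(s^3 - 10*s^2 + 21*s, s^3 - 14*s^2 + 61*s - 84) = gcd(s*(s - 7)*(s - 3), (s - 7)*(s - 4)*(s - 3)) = s^2 - 10*s + 21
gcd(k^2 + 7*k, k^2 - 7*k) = k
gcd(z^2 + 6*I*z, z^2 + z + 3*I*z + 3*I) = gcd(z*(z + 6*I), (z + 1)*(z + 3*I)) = 1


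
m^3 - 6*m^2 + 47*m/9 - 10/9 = (m - 5)*(m - 2/3)*(m - 1/3)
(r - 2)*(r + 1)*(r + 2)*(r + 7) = r^4 + 8*r^3 + 3*r^2 - 32*r - 28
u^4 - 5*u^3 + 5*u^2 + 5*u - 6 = (u - 3)*(u - 2)*(u - 1)*(u + 1)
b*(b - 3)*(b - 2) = b^3 - 5*b^2 + 6*b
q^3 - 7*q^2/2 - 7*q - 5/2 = (q - 5)*(q + 1/2)*(q + 1)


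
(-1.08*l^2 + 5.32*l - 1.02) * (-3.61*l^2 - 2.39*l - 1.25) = 3.8988*l^4 - 16.624*l^3 - 7.6826*l^2 - 4.2122*l + 1.275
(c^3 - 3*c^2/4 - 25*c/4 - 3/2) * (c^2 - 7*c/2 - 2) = c^5 - 17*c^4/4 - 45*c^3/8 + 175*c^2/8 + 71*c/4 + 3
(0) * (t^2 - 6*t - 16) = 0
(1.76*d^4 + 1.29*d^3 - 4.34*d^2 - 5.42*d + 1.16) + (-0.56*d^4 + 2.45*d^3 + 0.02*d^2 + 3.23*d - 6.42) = 1.2*d^4 + 3.74*d^3 - 4.32*d^2 - 2.19*d - 5.26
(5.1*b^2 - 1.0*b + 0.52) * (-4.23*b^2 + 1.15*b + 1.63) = -21.573*b^4 + 10.095*b^3 + 4.9634*b^2 - 1.032*b + 0.8476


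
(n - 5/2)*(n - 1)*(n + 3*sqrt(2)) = n^3 - 7*n^2/2 + 3*sqrt(2)*n^2 - 21*sqrt(2)*n/2 + 5*n/2 + 15*sqrt(2)/2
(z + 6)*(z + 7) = z^2 + 13*z + 42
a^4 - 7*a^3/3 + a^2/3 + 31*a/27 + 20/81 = (a - 5/3)*(a - 4/3)*(a + 1/3)^2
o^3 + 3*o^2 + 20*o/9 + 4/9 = (o + 1/3)*(o + 2/3)*(o + 2)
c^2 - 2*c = c*(c - 2)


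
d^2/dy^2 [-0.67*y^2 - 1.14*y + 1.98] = -1.34000000000000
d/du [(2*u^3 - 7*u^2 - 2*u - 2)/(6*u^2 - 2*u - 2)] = u*(6*u^3 - 4*u^2 + 7*u + 26)/(2*(9*u^4 - 6*u^3 - 5*u^2 + 2*u + 1))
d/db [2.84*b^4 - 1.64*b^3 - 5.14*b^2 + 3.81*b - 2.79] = 11.36*b^3 - 4.92*b^2 - 10.28*b + 3.81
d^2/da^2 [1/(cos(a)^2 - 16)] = 2*(-2*sin(a)^4 + 33*sin(a)^2 - 15)/(cos(a)^2 - 16)^3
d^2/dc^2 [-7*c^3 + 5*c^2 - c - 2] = 10 - 42*c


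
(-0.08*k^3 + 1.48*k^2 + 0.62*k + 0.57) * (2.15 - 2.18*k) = 0.1744*k^4 - 3.3984*k^3 + 1.8304*k^2 + 0.0904*k + 1.2255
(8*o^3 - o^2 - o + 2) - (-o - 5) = 8*o^3 - o^2 + 7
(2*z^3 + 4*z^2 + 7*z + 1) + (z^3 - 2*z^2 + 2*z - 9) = 3*z^3 + 2*z^2 + 9*z - 8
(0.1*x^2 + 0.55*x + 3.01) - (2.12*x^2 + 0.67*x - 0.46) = -2.02*x^2 - 0.12*x + 3.47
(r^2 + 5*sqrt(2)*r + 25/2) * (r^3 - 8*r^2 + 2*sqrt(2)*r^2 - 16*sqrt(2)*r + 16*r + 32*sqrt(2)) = r^5 - 8*r^4 + 7*sqrt(2)*r^4 - 56*sqrt(2)*r^3 + 97*r^3/2 - 260*r^2 + 137*sqrt(2)*r^2 - 200*sqrt(2)*r + 520*r + 400*sqrt(2)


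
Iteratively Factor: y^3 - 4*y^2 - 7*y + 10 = (y + 2)*(y^2 - 6*y + 5) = (y - 1)*(y + 2)*(y - 5)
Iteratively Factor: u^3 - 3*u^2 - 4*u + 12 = (u + 2)*(u^2 - 5*u + 6) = (u - 3)*(u + 2)*(u - 2)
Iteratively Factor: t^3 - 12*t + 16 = (t + 4)*(t^2 - 4*t + 4) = (t - 2)*(t + 4)*(t - 2)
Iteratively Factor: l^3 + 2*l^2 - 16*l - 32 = (l + 4)*(l^2 - 2*l - 8) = (l - 4)*(l + 4)*(l + 2)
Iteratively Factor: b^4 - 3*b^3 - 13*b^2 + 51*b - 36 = (b - 3)*(b^3 - 13*b + 12) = (b - 3)^2*(b^2 + 3*b - 4) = (b - 3)^2*(b + 4)*(b - 1)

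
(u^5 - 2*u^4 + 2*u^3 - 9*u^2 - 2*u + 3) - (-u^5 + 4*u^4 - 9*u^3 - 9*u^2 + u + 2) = 2*u^5 - 6*u^4 + 11*u^3 - 3*u + 1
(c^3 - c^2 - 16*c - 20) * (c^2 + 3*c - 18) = c^5 + 2*c^4 - 37*c^3 - 50*c^2 + 228*c + 360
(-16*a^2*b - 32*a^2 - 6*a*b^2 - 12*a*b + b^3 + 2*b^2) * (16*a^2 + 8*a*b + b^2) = -256*a^4*b - 512*a^4 - 224*a^3*b^2 - 448*a^3*b - 48*a^2*b^3 - 96*a^2*b^2 + 2*a*b^4 + 4*a*b^3 + b^5 + 2*b^4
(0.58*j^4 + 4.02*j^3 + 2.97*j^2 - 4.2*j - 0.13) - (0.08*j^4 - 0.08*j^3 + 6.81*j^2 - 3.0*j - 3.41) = 0.5*j^4 + 4.1*j^3 - 3.84*j^2 - 1.2*j + 3.28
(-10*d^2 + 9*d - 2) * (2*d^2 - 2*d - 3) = -20*d^4 + 38*d^3 + 8*d^2 - 23*d + 6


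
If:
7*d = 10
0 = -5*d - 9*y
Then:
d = 10/7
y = -50/63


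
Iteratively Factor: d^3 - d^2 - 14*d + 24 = (d - 2)*(d^2 + d - 12) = (d - 2)*(d + 4)*(d - 3)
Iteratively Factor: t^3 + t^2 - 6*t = (t + 3)*(t^2 - 2*t) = t*(t + 3)*(t - 2)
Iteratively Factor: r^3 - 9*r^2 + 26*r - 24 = (r - 4)*(r^2 - 5*r + 6) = (r - 4)*(r - 3)*(r - 2)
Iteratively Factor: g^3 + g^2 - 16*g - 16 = (g - 4)*(g^2 + 5*g + 4) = (g - 4)*(g + 4)*(g + 1)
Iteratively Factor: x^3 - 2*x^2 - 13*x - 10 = (x + 1)*(x^2 - 3*x - 10) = (x + 1)*(x + 2)*(x - 5)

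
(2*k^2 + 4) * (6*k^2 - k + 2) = 12*k^4 - 2*k^3 + 28*k^2 - 4*k + 8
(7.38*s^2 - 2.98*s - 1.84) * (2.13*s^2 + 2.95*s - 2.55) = 15.7194*s^4 + 15.4236*s^3 - 31.5292*s^2 + 2.171*s + 4.692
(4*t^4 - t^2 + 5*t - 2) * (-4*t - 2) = -16*t^5 - 8*t^4 + 4*t^3 - 18*t^2 - 2*t + 4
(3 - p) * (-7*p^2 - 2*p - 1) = 7*p^3 - 19*p^2 - 5*p - 3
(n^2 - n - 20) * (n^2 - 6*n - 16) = n^4 - 7*n^3 - 30*n^2 + 136*n + 320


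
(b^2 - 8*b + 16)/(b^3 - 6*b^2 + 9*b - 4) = (b - 4)/(b^2 - 2*b + 1)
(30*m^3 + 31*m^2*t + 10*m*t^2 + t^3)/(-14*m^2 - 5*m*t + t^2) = (15*m^2 + 8*m*t + t^2)/(-7*m + t)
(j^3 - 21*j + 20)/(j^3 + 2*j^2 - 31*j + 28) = (j + 5)/(j + 7)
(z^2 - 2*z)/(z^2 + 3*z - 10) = z/(z + 5)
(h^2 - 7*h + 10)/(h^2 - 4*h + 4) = (h - 5)/(h - 2)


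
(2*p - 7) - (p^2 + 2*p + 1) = -p^2 - 8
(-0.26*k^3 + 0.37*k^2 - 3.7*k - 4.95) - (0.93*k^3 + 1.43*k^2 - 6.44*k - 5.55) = -1.19*k^3 - 1.06*k^2 + 2.74*k + 0.6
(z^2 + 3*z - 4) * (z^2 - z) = z^4 + 2*z^3 - 7*z^2 + 4*z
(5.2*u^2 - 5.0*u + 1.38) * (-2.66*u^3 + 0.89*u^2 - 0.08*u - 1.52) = -13.832*u^5 + 17.928*u^4 - 8.5368*u^3 - 6.2758*u^2 + 7.4896*u - 2.0976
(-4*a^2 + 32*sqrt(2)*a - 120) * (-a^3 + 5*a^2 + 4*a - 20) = 4*a^5 - 32*sqrt(2)*a^4 - 20*a^4 + 104*a^3 + 160*sqrt(2)*a^3 - 520*a^2 + 128*sqrt(2)*a^2 - 640*sqrt(2)*a - 480*a + 2400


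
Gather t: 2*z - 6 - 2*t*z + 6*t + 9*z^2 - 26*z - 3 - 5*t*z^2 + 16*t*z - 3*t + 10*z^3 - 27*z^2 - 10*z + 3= t*(-5*z^2 + 14*z + 3) + 10*z^3 - 18*z^2 - 34*z - 6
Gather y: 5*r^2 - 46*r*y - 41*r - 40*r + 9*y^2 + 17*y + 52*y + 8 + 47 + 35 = 5*r^2 - 81*r + 9*y^2 + y*(69 - 46*r) + 90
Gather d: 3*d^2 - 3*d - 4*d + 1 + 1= 3*d^2 - 7*d + 2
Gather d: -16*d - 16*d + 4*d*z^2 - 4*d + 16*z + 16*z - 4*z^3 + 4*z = d*(4*z^2 - 36) - 4*z^3 + 36*z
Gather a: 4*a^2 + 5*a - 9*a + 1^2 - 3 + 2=4*a^2 - 4*a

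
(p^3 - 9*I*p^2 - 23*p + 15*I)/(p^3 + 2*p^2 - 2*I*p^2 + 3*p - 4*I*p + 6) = (p^2 - 6*I*p - 5)/(p^2 + p*(2 + I) + 2*I)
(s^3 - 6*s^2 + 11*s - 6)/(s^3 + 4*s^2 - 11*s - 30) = (s^2 - 3*s + 2)/(s^2 + 7*s + 10)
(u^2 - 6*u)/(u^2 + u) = (u - 6)/(u + 1)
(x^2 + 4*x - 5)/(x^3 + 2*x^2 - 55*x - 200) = (x - 1)/(x^2 - 3*x - 40)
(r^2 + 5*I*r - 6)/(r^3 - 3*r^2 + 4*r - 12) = (r + 3*I)/(r^2 - r*(3 + 2*I) + 6*I)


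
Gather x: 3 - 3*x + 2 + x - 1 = 4 - 2*x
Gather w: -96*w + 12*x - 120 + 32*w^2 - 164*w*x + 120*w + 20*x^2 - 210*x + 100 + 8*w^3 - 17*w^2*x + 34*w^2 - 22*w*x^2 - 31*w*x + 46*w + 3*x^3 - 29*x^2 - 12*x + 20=8*w^3 + w^2*(66 - 17*x) + w*(-22*x^2 - 195*x + 70) + 3*x^3 - 9*x^2 - 210*x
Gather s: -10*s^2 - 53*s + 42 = -10*s^2 - 53*s + 42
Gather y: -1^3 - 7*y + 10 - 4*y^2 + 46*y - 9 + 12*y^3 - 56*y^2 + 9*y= 12*y^3 - 60*y^2 + 48*y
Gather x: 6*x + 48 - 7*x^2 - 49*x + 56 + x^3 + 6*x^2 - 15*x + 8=x^3 - x^2 - 58*x + 112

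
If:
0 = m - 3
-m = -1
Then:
No Solution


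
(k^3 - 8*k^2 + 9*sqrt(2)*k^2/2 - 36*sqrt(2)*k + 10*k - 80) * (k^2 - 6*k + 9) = k^5 - 14*k^4 + 9*sqrt(2)*k^4/2 - 63*sqrt(2)*k^3 + 67*k^3 - 212*k^2 + 513*sqrt(2)*k^2/2 - 324*sqrt(2)*k + 570*k - 720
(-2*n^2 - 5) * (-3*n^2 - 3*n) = 6*n^4 + 6*n^3 + 15*n^2 + 15*n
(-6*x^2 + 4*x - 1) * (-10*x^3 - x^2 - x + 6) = 60*x^5 - 34*x^4 + 12*x^3 - 39*x^2 + 25*x - 6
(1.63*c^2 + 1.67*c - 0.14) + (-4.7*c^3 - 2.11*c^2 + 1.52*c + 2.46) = -4.7*c^3 - 0.48*c^2 + 3.19*c + 2.32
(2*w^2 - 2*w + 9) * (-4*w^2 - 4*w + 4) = -8*w^4 - 20*w^2 - 44*w + 36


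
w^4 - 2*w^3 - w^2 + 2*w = w*(w - 2)*(w - 1)*(w + 1)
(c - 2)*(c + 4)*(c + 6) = c^3 + 8*c^2 + 4*c - 48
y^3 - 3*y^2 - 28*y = y*(y - 7)*(y + 4)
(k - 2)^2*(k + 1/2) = k^3 - 7*k^2/2 + 2*k + 2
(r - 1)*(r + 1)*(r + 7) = r^3 + 7*r^2 - r - 7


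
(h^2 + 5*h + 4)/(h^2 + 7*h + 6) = (h + 4)/(h + 6)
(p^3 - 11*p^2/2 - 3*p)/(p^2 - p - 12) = p*(-2*p^2 + 11*p + 6)/(2*(-p^2 + p + 12))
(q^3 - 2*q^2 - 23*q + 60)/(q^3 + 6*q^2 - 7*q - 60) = (q - 4)/(q + 4)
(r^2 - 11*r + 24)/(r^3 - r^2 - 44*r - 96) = (r - 3)/(r^2 + 7*r + 12)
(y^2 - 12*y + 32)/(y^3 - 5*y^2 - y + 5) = (y^2 - 12*y + 32)/(y^3 - 5*y^2 - y + 5)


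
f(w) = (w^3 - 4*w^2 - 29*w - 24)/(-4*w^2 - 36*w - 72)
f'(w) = (8*w + 36)*(w^3 - 4*w^2 - 29*w - 24)/(-4*w^2 - 36*w - 72)^2 + (3*w^2 - 8*w - 29)/(-4*w^2 - 36*w - 72) = (-w^2 - 12*w + 34)/(4*(w^2 + 12*w + 36))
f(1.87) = 0.56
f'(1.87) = 0.03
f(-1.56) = -0.30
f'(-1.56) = 0.64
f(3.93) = 0.51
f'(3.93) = -0.07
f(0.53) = 0.44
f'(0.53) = 0.16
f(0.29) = 0.40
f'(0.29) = 0.19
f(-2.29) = -0.89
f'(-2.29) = 1.02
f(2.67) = 0.56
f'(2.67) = -0.02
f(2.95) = 0.56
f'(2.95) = -0.03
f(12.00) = -0.72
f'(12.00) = -0.20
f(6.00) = 0.29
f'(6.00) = -0.13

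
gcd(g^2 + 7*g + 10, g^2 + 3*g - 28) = 1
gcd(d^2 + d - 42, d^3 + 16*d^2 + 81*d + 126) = d + 7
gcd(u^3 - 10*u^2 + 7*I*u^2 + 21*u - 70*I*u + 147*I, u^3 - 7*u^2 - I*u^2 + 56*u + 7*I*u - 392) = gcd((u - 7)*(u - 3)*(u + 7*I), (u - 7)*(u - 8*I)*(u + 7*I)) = u^2 + u*(-7 + 7*I) - 49*I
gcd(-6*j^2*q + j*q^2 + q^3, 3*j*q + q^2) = 3*j*q + q^2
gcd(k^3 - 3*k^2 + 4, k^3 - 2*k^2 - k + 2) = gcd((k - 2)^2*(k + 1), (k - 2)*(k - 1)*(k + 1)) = k^2 - k - 2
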